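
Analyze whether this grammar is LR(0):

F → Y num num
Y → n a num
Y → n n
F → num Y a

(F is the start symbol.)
Augment with F' → F and build the canonical LR(0) collection (I0 = CLOSURE({[F' → . F]}), then GOTO on every symbol after a dot until no new states appear). It has 12 states:
  I0: { [F → . Y num num], [F → . num Y a], [F' → . F], [Y → . n a num], [Y → . n n] }  — shift
  I1: { [F' → F .] }  — accept
  I2: { [F → Y . num num] }  — shift
  I3: { [Y → n . a num], [Y → n . n] }  — shift
  I4: { [F → num . Y a], [Y → . n a num], [Y → . n n] }  — shift
  I5: { [F → num Y . a] }  — shift
  I6: { [F → num Y a .] }  — reduce
  I7: { [Y → n a . num] }  — shift
  I8: { [Y → n n .] }  — reduce
  I9: { [Y → n a num .] }  — reduce
  I10: { [F → Y num . num] }  — shift
  I11: { [F → Y num num .] }  — reduce

Every state is either a pure shift/goto state or contains exactly one complete item and nothing to shift — no conflicts. The grammar is LR(0).

Answer: Yes, the grammar is LR(0)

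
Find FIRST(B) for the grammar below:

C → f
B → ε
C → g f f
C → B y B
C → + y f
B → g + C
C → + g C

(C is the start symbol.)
{ 'g', ε }

To compute FIRST(B), examine every production with B on the left-hand side, reading each right-hand side left to right until a non-nullable symbol is reached.

From B → ε:
  - ε-production, so ε ∈ FIRST(B)
From B → g + C:
  - g is a terminal: add 'g' and stop

Collecting: FIRST(B) = { 'g', ε }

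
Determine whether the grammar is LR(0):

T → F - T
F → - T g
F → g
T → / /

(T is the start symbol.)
A grammar is LR(0) if no state in the canonical LR(0) collection has:
  - both a shift item (dot before a terminal) and a complete item (shift-reduce conflict), or
  - two or more complete items (reduce-reduce conflict; the accept item [T' → T .] counts as a complete item here).

Augment with T' → T and build the canonical LR(0) collection (I0 = CLOSURE({[T' → . T]}), then GOTO on every symbol after a dot until no new states appear). It has 11 states:
  I0: { [F → . - T g], [F → . g], [T → . / /], [T → . F - T], [T' → . T] }  — shift
  I1: { [F → - . T g], [F → . - T g], [F → . g], [T → . / /], [T → . F - T] }  — shift
  I2: { [T → / . /] }  — shift
  I3: { [T → F . - T] }  — shift
  I4: { [T' → T .] }  — accept
  I5: { [F → g .] }  — reduce
  I6: { [F → . - T g], [F → . g], [T → . / /], [T → . F - T], [T → F - . T] }  — shift
  I7: { [T → F - T .] }  — reduce
  I8: { [T → / / .] }  — reduce
  I9: { [F → - T . g] }  — shift
  I10: { [F → - T g .] }  — reduce

Every state is either a pure shift/goto state or contains exactly one complete item and nothing to shift — no conflicts. The grammar is LR(0).

Answer: Yes, the grammar is LR(0)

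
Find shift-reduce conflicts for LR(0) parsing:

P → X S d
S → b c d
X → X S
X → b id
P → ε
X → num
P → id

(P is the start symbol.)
A shift-reduce conflict occurs when an LR(0) state has both:
  - a complete (reduce) item [A → α .] (dot at the end), and
  - a shift item [B → β . c γ] (dot before a terminal).

Augment with P' → P and build the canonical LR(0) collection (I0 = CLOSURE({[P' → . P]}), then GOTO on every symbol after a dot until no new states appear). It has 12 states:
  I0: { [P → . X S d], [P → . id], [P → .], [P' → . P], [X → . X S], [X → . b id], [X → . num] }  — shift, reduce
  I1: { [P' → P .] }  — accept
  I2: { [P → X . S d], [S → . b c d], [X → X . S] }  — shift
  I3: { [X → b . id] }  — shift
  I4: { [P → id .] }  — reduce
  I5: { [X → num .] }  — reduce
  I6: { [X → b id .] }  — reduce
  I7: { [P → X S . d], [X → X S .] }  — shift, reduce
  I8: { [S → b . c d] }  — shift
  I9: { [S → b c . d] }  — shift
  I10: { [S → b c d .] }  — reduce
  I11: { [P → X S d .] }  — reduce

I0 contains reduce item [P → .] and shift items [P → . id], [X → . b id], [X → . num] — shift-reduce conflict.
I7 contains reduce item [X → X S .] and shift item [P → X S . d] — shift-reduce conflict.

Answer: Yes — I0: [P → .] vs [P → . id]; I7: [X → X S .] vs [P → X S . d]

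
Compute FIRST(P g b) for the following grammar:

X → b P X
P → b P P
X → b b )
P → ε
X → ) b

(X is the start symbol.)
FIRST sets of the non-terminals involved (from the grammar, by fixed-point iteration):
  FIRST(P) = { 'b', ε }

To compute FIRST(P g b), process the symbols left to right:
Symbol P is a non-terminal. Add FIRST(P) \ {ε} = { 'b' }
P is nullable (ε ∈ FIRST(P)), continue to the next symbol.
Symbol g is a terminal. Add 'g' and stop.
FIRST(P g b) = { 'b', 'g' }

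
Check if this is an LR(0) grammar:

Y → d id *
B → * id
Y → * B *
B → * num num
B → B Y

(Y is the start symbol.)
Augment with Y' → Y and build the canonical LR(0) collection (I0 = CLOSURE({[Y' → . Y]}), then GOTO on every symbol after a dot until no new states appear). It has 13 states:
  I0: { [Y → . * B *], [Y → . d id *], [Y' → . Y] }  — shift
  I1: { [B → . * id], [B → . * num num], [B → . B Y], [Y → * . B *] }  — shift
  I2: { [Y' → Y .] }  — accept
  I3: { [Y → d . id *] }  — shift
  I4: { [Y → d id . *] }  — shift
  I5: { [Y → d id * .] }  — reduce
  I6: { [B → * . id], [B → * . num num] }  — shift
  I7: { [B → B . Y], [Y → * B . *], [Y → . * B *], [Y → . d id *] }  — shift
  I8: { [B → . * id], [B → . * num num], [B → . B Y], [Y → * . B *], [Y → * B * .] }  — shift, reduce
  I9: { [B → B Y .] }  — reduce
  I10: { [B → * id .] }  — reduce
  I11: { [B → * num . num] }  — shift
  I12: { [B → * num num .] }  — reduce

Conflict in state I8:
  Shift-reduce conflict between [Y → * B * .] and [B → . * id]
So the grammar is NOT LR(0).

Answer: No. Shift-reduce conflict between [Y → * B * .] and [B → . * id]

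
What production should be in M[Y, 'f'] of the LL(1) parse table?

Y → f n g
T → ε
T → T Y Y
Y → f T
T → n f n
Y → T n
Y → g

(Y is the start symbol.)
Y → f n g, Y → f T, Y → T n

To find M[Y, 'f'], we find productions for Y where 'f' is in the predict set (PREDICT(N → α) = (FIRST(α) \ {ε}) ∪ (FOLLOW(N) if α ⇒* ε)).

Relevant sets:
  FIRST(T) = { 'f', 'g', 'n', ε }

Y → f n g: PREDICT = { 'f' }
  'f' is in predict set, so this production goes in M[Y, 'f']
Y → f T: PREDICT = { 'f' }
  'f' is in predict set, so this production goes in M[Y, 'f']
Y → T n: PREDICT = { 'f', 'g', 'n' }
  'f' is in predict set, so this production goes in M[Y, 'f']
Y → g: PREDICT = { 'g' }

M[Y, 'f'] = Y → f n g, Y → f T, Y → T n  (a multiply-defined cell — the grammar is not LL(1))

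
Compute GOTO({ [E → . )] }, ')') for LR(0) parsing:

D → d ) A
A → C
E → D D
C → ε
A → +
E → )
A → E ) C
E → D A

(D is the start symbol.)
{ [E → ) .] }

GOTO(I, ')') = CLOSURE({ [A → αX.β] : [A → α.Xβ] ∈ I, X = ')' })

Items with dot before ')', with the dot advanced:
  [E → . )] → [E → ) .]
Closure adds nothing (no advanced item has the dot before a non-terminal).

GOTO = { [E → ) .] }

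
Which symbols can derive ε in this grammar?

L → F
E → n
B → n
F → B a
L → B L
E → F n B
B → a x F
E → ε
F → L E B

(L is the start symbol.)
A non-terminal is nullable if it can derive ε (the empty string): either it has an ε-production, or it has a production whose right-hand side consists entirely of nullable non-terminals.

ε-productions: E → ε
So E is immediately nullable.
No further non-terminal can be added: every production for the remaining non-terminals contains a terminal or a non-nullable non-terminal.
Nullable = { 'E' }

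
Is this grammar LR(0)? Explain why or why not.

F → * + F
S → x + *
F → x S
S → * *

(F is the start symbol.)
Yes, the grammar is LR(0)

A grammar is LR(0) if no state in the canonical LR(0) collection has:
  - both a shift item (dot before a terminal) and a complete item (shift-reduce conflict), or
  - two or more complete items (reduce-reduce conflict; the accept item [F' → F .] counts as a complete item here).

Augment with F' → F and build the canonical LR(0) collection (I0 = CLOSURE({[F' → . F]}), then GOTO on every symbol after a dot until no new states appear). It has 12 states:
  I0: { [F → . * + F], [F → . x S], [F' → . F] }  — shift
  I1: { [F → * . + F] }  — shift
  I2: { [F' → F .] }  — accept
  I3: { [F → x . S], [S → . * *], [S → . x + *] }  — shift
  I4: { [S → * . *] }  — shift
  I5: { [F → x S .] }  — reduce
  I6: { [S → x . + *] }  — shift
  I7: { [S → x + . *] }  — shift
  I8: { [S → x + * .] }  — reduce
  I9: { [S → * * .] }  — reduce
  I10: { [F → * + . F], [F → . * + F], [F → . x S] }  — shift
  I11: { [F → * + F .] }  — reduce

Every state is either a pure shift/goto state or contains exactly one complete item and nothing to shift — no conflicts. The grammar is LR(0).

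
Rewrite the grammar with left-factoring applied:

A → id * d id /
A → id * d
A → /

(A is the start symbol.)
A → id * d A'
A' → id /
A' → ε
A → /

Left-factoring transforms A → αβ₁ | αβ₂ into A → αA' and A' → β₁ | β₂
(α is the longest common prefix among the alternatives). Repeat until
no nonterminal has two alternatives with a common prefix.

Round 1: A has alternatives sharing prefix 'id * d'. Introduce A': A → id * d A'
  Add: A' → id /
  Add: A' → ε

No remaining common prefixes — done.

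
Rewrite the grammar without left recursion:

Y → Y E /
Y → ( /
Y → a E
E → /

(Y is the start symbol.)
Y → ( / Y'
Y → a E Y'
Y' → E / Y'
Y' → ε
E → /

Y is directly left-recursive. The standard transformation for
  A → A α₁ | ... | A α_m | β₁ | ... | β_n
is
  A  → β₁ A' | ... | β_n A'
  A' → α₁ A' | ... | α_m A' | ε

Y → ( / becomes Y → ( / Y'
Y → a E becomes Y → a E Y'
Y → Y E / becomes Y' → E / Y'
Add Y' → ε

Productions for other non-terminals are unchanged:
  E → /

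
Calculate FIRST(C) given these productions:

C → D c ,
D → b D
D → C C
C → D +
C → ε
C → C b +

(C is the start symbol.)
{ '+', 'b', 'c', ε }

FIRST sets of the other non-terminals involved (by the same procedure, iterated to a fixed point):
  FIRST(D) = { '+', 'b', 'c', ε }

From C → D c ,:
  - D is a non-terminal: add FIRST(D) \ {ε} = { '+', 'b', 'c' }
    D is nullable, so continue to the next symbol
  - c is a terminal: add 'c' and stop
From C → D +:
  - D is a non-terminal: add FIRST(D) \ {ε} = { '+', 'b', 'c' }
    D is nullable, so continue to the next symbol
  - '+' is a terminal: add '+' and stop
From C → ε:
  - ε-production, so ε ∈ FIRST(C)
From C → C b +:
  - C is the symbol being defined: contributes nothing new
    C is nullable, so continue to the next symbol
  - b is a terminal: add 'b' and stop

Collecting: FIRST(C) = { '+', 'b', 'c', ε }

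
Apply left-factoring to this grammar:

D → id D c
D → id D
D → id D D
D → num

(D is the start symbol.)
Left-factoring transforms A → αβ₁ | αβ₂ into A → αA' and A' → β₁ | β₂
(α is the longest common prefix among the alternatives). Repeat until
no nonterminal has two alternatives with a common prefix.

Round 1: D has alternatives sharing prefix 'id D'. Introduce D': D → id D D'
  Add: D' → c
  Add: D' → ε
  Add: D' → D

No remaining common prefixes — done.

Resulting grammar:
D → id D D'
D' → c
D' → ε
D' → D
D → num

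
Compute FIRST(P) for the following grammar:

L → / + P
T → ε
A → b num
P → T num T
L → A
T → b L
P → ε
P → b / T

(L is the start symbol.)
FIRST sets of the other non-terminals involved (by the same procedure, iterated to a fixed point):
  FIRST(T) = { 'b', ε }

From P → T num T:
  - T is a non-terminal: add FIRST(T) \ {ε} = { 'b' }
    T is nullable, so continue to the next symbol
  - num is a terminal: add 'num' and stop
From P → ε:
  - ε-production, so ε ∈ FIRST(P)
From P → b / T:
  - b is a terminal: add 'b' and stop

Collecting: FIRST(P) = { 'b', 'num', ε }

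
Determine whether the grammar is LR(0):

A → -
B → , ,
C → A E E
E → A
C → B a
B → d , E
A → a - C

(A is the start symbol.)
Augment with A' → A and build the canonical LR(0) collection (I0 = CLOSURE({[A' → . A]}), then GOTO on every symbol after a dot until no new states appear). It has 17 states:
  I0: { [A → . -], [A → . a - C], [A' → . A] }  — shift
  I1: { [A → - .] }  — reduce
  I2: { [A' → A .] }  — accept
  I3: { [A → a . - C] }  — shift
  I4: { [A → . -], [A → . a - C], [A → a - . C], [B → . , ,], [B → . d , E], [C → . A E E], [C → . B a] }  — shift
  I5: { [B → , . ,] }  — shift
  I6: { [A → . -], [A → . a - C], [C → A . E E], [E → . A] }  — shift
  I7: { [C → B . a] }  — shift
  I8: { [A → a - C .] }  — reduce
  I9: { [B → d . , E] }  — shift
  I10: { [A → . -], [A → . a - C], [B → d , . E], [E → . A] }  — shift
  I11: { [E → A .] }  — reduce
  I12: { [B → d , E .] }  — reduce
  I13: { [C → B a .] }  — reduce
  I14: { [A → . -], [A → . a - C], [C → A E . E], [E → . A] }  — shift
  I15: { [C → A E E .] }  — reduce
  I16: { [B → , , .] }  — reduce

Every state is either a pure shift/goto state or contains exactly one complete item and nothing to shift — no conflicts. The grammar is LR(0).

Answer: Yes, the grammar is LR(0)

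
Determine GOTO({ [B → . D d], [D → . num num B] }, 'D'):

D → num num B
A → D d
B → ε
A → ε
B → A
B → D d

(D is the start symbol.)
{ [B → D . d] }

GOTO(I, 'D') = CLOSURE({ [A → αX.β] : [A → α.Xβ] ∈ I, X = 'D' })

Items with dot before 'D', with the dot advanced:
  [B → . D d] → [B → D . d]
Closure adds nothing (no advanced item has the dot before a non-terminal).

GOTO = { [B → D . d] }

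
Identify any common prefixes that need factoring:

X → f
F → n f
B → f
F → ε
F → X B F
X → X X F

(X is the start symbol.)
Left-factoring is needed when two productions for the same non-terminal
share a common prefix on the right-hand side.

Productions for X:
  X → f
  X → X X F
Productions for F:
  F → n f
  F → ε
  F → X B F

No common prefixes found.

Answer: No, left-factoring is not needed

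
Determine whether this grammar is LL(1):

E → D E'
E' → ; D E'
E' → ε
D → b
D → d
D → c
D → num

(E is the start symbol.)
Relevant sets:
  FOLLOW(E') = { $ }

For E':
  PREDICT(E' → ';' D E') = { ';' }
  PREDICT(E' → ε) = { $ }
For D:
  PREDICT(D → b) = { 'b' }
  PREDICT(D → d) = { 'd' }
  PREDICT(D → c) = { 'c' }
  PREDICT(D → num) = { 'num' }
E has a single production, so nothing to check there.

All predict sets are disjoint. The grammar IS LL(1).

Answer: Yes, the grammar is LL(1).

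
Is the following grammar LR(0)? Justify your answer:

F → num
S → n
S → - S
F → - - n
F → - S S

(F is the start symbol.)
Augment with F' → F and build the canonical LR(0) collection (I0 = CLOSURE({[F' → . F]}), then GOTO on every symbol after a dot until no new states appear). It has 11 states:
  I0: { [F → . - - n], [F → . - S S], [F → . num], [F' → . F] }  — shift
  I1: { [F → - . - n], [F → - . S S], [S → . - S], [S → . n] }  — shift
  I2: { [F' → F .] }  — accept
  I3: { [F → num .] }  — reduce
  I4: { [F → - - . n], [S → - . S], [S → . - S], [S → . n] }  — shift
  I5: { [F → - S . S], [S → . - S], [S → . n] }  — shift
  I6: { [S → n .] }  — reduce
  I7: { [S → - . S], [S → . - S], [S → . n] }  — shift
  I8: { [F → - S S .] }  — reduce
  I9: { [S → - S .] }  — reduce
  I10: { [F → - - n .], [S → n .] }  — 2 reduces

Conflict in state I10:
  Reduce-reduce conflict: [F → - - n .] and [S → n .]
So the grammar is NOT LR(0).

Answer: No. Reduce-reduce conflict: [F → - - n .] and [S → n .]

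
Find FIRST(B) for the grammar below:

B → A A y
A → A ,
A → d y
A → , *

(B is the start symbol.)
{ ',', 'd' }

FIRST sets of the other non-terminals involved (by the same procedure, iterated to a fixed point):
  FIRST(A) = { ',', 'd' }

From B → A A y:
  - A is a non-terminal: add FIRST(A) \ {ε} = { ',', 'd' }
    A is not nullable, so stop

Collecting: FIRST(B) = { ',', 'd' }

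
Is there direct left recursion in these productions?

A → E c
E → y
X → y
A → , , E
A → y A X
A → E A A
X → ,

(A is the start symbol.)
A → E c: starts with E
E → y: starts with y
X → y: starts with y
A → , , E: starts with ','
A → y A X: starts with y
A → E A A: starts with E
X → ,: starts with ','

No direct left recursion found.

Answer: No direct left recursion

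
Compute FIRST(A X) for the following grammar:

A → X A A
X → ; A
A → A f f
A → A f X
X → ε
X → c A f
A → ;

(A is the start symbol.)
{ ';', 'c' }

FIRST sets of the non-terminals involved (from the grammar, by fixed-point iteration):
  FIRST(A) = { ';', 'c' }

To compute FIRST(A X), process the symbols left to right:
Symbol A is a non-terminal. Add FIRST(A) \ {ε} = { ';', 'c' }
A is not nullable (ε ∉ FIRST(A)), so stop here.
FIRST(A X) = { ';', 'c' }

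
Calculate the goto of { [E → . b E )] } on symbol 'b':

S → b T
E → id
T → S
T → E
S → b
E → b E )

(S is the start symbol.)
{ [E → . b E )], [E → . id], [E → b . E )] }

GOTO(I, 'b') = CLOSURE({ [A → αX.β] : [A → α.Xβ] ∈ I, X = 'b' })

Items with dot before 'b', with the dot advanced:
  [E → . b E )] → [E → b . E )]
Closure of the advanced items:
  [E → b . E )] has the dot before E: add [E → . id], [E → . b E )]

GOTO = { [E → . b E )], [E → . id], [E → b . E )] }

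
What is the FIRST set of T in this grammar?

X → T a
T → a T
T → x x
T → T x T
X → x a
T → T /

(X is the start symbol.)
{ 'a', 'x' }

From T → a T:
  - a is a terminal: add 'a' and stop
From T → x x:
  - x is a terminal: add 'x' and stop
From T → T x T:
  - T is the symbol being defined: contributes nothing new
    T is not nullable, so stop
From T → T /:
  - T is the symbol being defined: contributes nothing new
    T is not nullable, so stop

Collecting: FIRST(T) = { 'a', 'x' }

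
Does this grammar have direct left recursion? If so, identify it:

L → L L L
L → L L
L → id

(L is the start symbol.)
Yes, L is left-recursive

Direct left recursion occurs when N → N α for some non-terminal N (the right-hand side begins with the left-hand side itself).

L → L L L: LEFT RECURSIVE (starts with L)
L → L L: LEFT RECURSIVE (starts with L)
L → id: starts with id

The grammar has direct left recursion on: L.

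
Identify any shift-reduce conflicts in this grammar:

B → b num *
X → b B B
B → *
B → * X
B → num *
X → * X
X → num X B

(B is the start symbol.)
Yes — I1: [B → * .] vs [X → . * X]

A shift-reduce conflict occurs when an LR(0) state has both:
  - a complete (reduce) item [A → α .] (dot at the end), and
  - a shift item [B → β . c γ] (dot before a terminal).

Augment with B' → B and build the canonical LR(0) collection (I0 = CLOSURE({[B' → . B]}), then GOTO on every symbol after a dot until no new states appear). It has 17 states:
  I0: { [B → . * X], [B → . *], [B → . b num *], [B → . num *], [B' → . B] }  — shift
  I1: { [B → * . X], [B → * .], [X → . * X], [X → . b B B], [X → . num X B] }  — shift, reduce
  I2: { [B' → B .] }  — accept
  I3: { [B → b . num *] }  — shift
  I4: { [B → num . *] }  — shift
  I5: { [B → num * .] }  — reduce
  I6: { [B → b num . *] }  — shift
  I7: { [B → b num * .] }  — reduce
  I8: { [X → * . X], [X → . * X], [X → . b B B], [X → . num X B] }  — shift
  I9: { [B → * X .] }  — reduce
  I10: { [B → . * X], [B → . *], [B → . b num *], [B → . num *], [X → b . B B] }  — shift
  I11: { [X → . * X], [X → . b B B], [X → . num X B], [X → num . X B] }  — shift
  I12: { [B → . * X], [B → . *], [B → . b num *], [B → . num *], [X → num X . B] }  — shift
  I13: { [X → num X B .] }  — reduce
  I14: { [B → . * X], [B → . *], [B → . b num *], [B → . num *], [X → b B . B] }  — shift
  I15: { [X → b B B .] }  — reduce
  I16: { [X → * X .] }  — reduce

I1 contains reduce item [B → * .] and shift items [X → . * X], [X → . b B B], [X → . num X B] — shift-reduce conflict.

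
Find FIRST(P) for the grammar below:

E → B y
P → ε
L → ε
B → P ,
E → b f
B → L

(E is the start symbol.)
{ ε }

To compute FIRST(P), examine every production with P on the left-hand side, reading each right-hand side left to right until a non-nullable symbol is reached.

From P → ε:
  - ε-production, so ε ∈ FIRST(P)

Collecting: FIRST(P) = { ε }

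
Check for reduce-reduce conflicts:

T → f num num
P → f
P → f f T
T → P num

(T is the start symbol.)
A reduce-reduce conflict occurs when an LR(0) state has two complete items [A → α .] and [B → β .] — both call for a reduction, and with no lookahead the parser cannot choose between them.

Augment with T' → T and build the canonical LR(0) collection (I0 = CLOSURE({[T' → . T]}), then GOTO on every symbol after a dot until no new states appear). It has 9 states:
  I0: { [P → . f f T], [P → . f], [T → . P num], [T → . f num num], [T' → . T] }  — shift
  I1: { [T → P . num] }  — shift
  I2: { [T' → T .] }  — accept
  I3: { [P → f . f T], [P → f .], [T → f . num num] }  — shift, reduce
  I4: { [P → . f f T], [P → . f], [P → f f . T], [T → . P num], [T → . f num num] }  — shift
  I5: { [T → f num . num] }  — shift
  I6: { [T → f num num .] }  — reduce
  I7: { [P → f f T .] }  — reduce
  I8: { [T → P num .] }  — reduce

No state contains more than one complete item.

Answer: No reduce-reduce conflicts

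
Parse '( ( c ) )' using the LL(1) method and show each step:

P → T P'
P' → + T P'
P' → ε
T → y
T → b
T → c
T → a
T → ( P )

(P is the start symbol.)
Stack is shown with the top on the left.

Stack             Input        Action
-------------------------------------
P $               ( ( c ) ) $  output P → T P'
T P' $            ( ( c ) ) $  output T → ( P )
( P ) P' $        ( ( c ) ) $  match '('
P ) P' $          ( c ) ) $    output P → T P'
T P' ) P' $       ( c ) ) $    output T → ( P )
( P ) P' ) P' $   ( c ) ) $    match '('
P ) P' ) P' $     c ) ) $      output P → T P'
T P' ) P' ) P' $  c ) ) $      output T → c
c P' ) P' ) P' $  c ) ) $      match 'c'
P' ) P' ) P' $    ) ) $        output P' → ε
) P' ) P' $       ) ) $        match ')'
P' ) P' $         ) $          output P' → ε
) P' $            ) $          match ')'
P' $              $            output P' → ε
$                 $            accept

The string is accepted.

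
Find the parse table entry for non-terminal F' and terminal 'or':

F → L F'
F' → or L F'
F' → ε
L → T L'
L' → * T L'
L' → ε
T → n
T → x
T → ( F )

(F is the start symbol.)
F' → or L F'

To find M[F', 'or'], we find productions for F' where 'or' is in the predict set (PREDICT(N → α) = (FIRST(α) \ {ε}) ∪ (FOLLOW(N) if α ⇒* ε)).

Relevant sets:
  FOLLOW(F') = { $, ')' }

F' → or L F': PREDICT = { 'or' }
  'or' is in predict set, so this production goes in M[F', 'or']
F' → ε: PREDICT = { $, ')' }

M[F', 'or'] = F' → or L F'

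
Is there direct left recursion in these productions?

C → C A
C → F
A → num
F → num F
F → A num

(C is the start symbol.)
Yes, C is left-recursive

C → C A: LEFT RECURSIVE (starts with C)
C → F: starts with F
A → num: starts with num
F → num F: starts with num
F → A num: starts with A

The grammar has direct left recursion on: C.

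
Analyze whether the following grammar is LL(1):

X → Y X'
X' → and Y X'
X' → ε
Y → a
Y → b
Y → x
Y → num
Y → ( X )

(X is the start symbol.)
Yes, the grammar is LL(1).

A grammar is LL(1) if for each non-terminal N with multiple productions, the predict sets of those productions are pairwise disjoint, where PREDICT(N → α) = (FIRST(α) \ {ε}) ∪ (FOLLOW(N) if α ⇒* ε).

Relevant sets:
  FOLLOW(X') = { $, ')' }

For X':
  PREDICT(X' → and Y X') = { 'and' }
  PREDICT(X' → ε) = { $, ')' }
For Y:
  PREDICT(Y → a) = { 'a' }
  PREDICT(Y → b) = { 'b' }
  PREDICT(Y → x) = { 'x' }
  PREDICT(Y → num) = { 'num' }
  PREDICT(Y → '(' X ')') = { '(' }
X has a single production, so nothing to check there.

All predict sets are disjoint. The grammar IS LL(1).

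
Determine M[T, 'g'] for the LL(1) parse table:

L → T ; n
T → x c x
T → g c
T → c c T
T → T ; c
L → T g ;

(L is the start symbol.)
T → g c, T → T ; c

To find M[T, 'g'], we find productions for T where 'g' is in the predict set (PREDICT(N → α) = (FIRST(α) \ {ε}) ∪ (FOLLOW(N) if α ⇒* ε)).

Relevant sets:
  FIRST(T) = { 'c', 'g', 'x' }

T → x c x: PREDICT = { 'x' }
T → g c: PREDICT = { 'g' }
  'g' is in predict set, so this production goes in M[T, 'g']
T → c c T: PREDICT = { 'c' }
T → T ; c: PREDICT = { 'c', 'g', 'x' }
  'g' is in predict set, so this production goes in M[T, 'g']

M[T, 'g'] = T → g c, T → T ; c  (a multiply-defined cell — the grammar is not LL(1))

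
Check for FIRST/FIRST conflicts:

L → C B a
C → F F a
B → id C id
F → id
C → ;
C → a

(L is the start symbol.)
No FIRST/FIRST conflicts.

A FIRST/FIRST conflict occurs when two productions N → α and N → β for the same non-terminal have FIRST(α) ∩ FIRST(β) ≠ ∅ (with ε ∈ FIRST of a nullable right-hand side, so two nullable alternatives also conflict).

FIRST sets of the non-terminals at (or reachable through a nullable prefix from) the front of some alternative:
  FIRST(F) = { 'id' }

Productions for C:
  C → F F a: FIRST = { 'id' }
  C → ;: FIRST = { ';' }
  C → a: FIRST = { 'a' }
L, B, F have only one production, so no FIRST/FIRST conflict is possible there.

All alternatives of each non-terminal have pairwise disjoint FIRST sets.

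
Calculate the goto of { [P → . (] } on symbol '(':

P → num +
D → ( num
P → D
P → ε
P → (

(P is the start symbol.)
{ [P → ( .] }

GOTO(I, '(') = CLOSURE({ [A → αX.β] : [A → α.Xβ] ∈ I, X = '(' })

Items with dot before '(', with the dot advanced:
  [P → . (] → [P → ( .]
Closure adds nothing (no advanced item has the dot before a non-terminal).

GOTO = { [P → ( .] }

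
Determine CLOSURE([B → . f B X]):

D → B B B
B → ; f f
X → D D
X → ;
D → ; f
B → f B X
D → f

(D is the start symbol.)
To compute CLOSURE, for each item [A → α.Bβ] where B is a non-terminal, add [B → .γ] for all productions B → γ; repeat for the newly added items until nothing changes.

Start with: [B → . f B X]
The dot precedes the terminal f, so nothing is added.

CLOSURE = { [B → . f B X] }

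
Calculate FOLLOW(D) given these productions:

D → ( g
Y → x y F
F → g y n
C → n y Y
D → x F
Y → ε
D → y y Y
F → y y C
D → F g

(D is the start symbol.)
{ $ }

To compute FOLLOW(D), find every occurrence of D on a right-hand side N → α D β: add FIRST(β) \ {ε}, and if β is empty or nullable also add FOLLOW(N). Iterate to a fixed point.

D is the start symbol, so $ ∈ FOLLOW(D).
D does not occur on any right-hand side.

Taking the union: FOLLOW(D) = { $ }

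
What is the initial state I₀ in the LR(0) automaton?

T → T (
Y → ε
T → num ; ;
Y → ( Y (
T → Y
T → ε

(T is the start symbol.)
First, augment the grammar with T' → T
I₀ = CLOSURE({ [T' → . T] }):
  [T' → . T] has the dot before T: add [T → . T (], [T → . num ; ;], [T → . Y], [T → .]
  [T → . Y] has the dot before Y: add [Y → .], [Y → . ( Y (]
No further items can be added.

I₀ = { [T → . T (], [T → . Y], [T → . num ; ;], [T → .], [T' → . T], [Y → . ( Y (], [Y → .] }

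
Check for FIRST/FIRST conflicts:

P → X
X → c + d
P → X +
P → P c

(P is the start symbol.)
FIRST sets of the non-terminals at (or reachable through a nullable prefix from) the front of some alternative:
  FIRST(X) = { 'c' }
  FIRST(P) = { 'c' }

Productions for P:
  P → X: FIRST = { 'c' }
  P → X +: FIRST = { 'c' }
  P → P c: FIRST = { 'c' }
X has only one production, so no FIRST/FIRST conflict is possible there.

Conflict for P: P → X and P → X +
  Overlap: { 'c' }
Conflict for P: P → X and P → P c
  Overlap: { 'c' }
Conflict for P: P → X + and P → P c
  Overlap: { 'c' }

Answer: Yes. P → X / P → X '+' on { 'c' }; P → X / P → P c on { 'c' }; P → X '+' / P → P c on { 'c' }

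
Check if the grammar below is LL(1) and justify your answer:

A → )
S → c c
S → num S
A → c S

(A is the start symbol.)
Yes, the grammar is LL(1).

A grammar is LL(1) if for each non-terminal N with multiple productions, the predict sets of those productions are pairwise disjoint, where PREDICT(N → α) = (FIRST(α) \ {ε}) ∪ (FOLLOW(N) if α ⇒* ε).

For A:
  PREDICT(A → ')') = { ')' }
  PREDICT(A → c S) = { 'c' }
For S:
  PREDICT(S → c c) = { 'c' }
  PREDICT(S → num S) = { 'num' }

All predict sets are disjoint. The grammar IS LL(1).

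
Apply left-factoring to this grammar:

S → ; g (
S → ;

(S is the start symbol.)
S → ; S'
S' → g (
S' → ε

Left-factoring transforms A → αβ₁ | αβ₂ into A → αA' and A' → β₁ | β₂
(α is the longest common prefix among the alternatives). Repeat until
no nonterminal has two alternatives with a common prefix.

Round 1: S has alternatives sharing prefix ';'. Introduce S': S → ; S'
  Add: S' → g (
  Add: S' → ε

No remaining common prefixes — done.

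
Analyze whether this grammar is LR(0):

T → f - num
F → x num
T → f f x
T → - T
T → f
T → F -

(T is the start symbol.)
No. Shift-reduce conflict between [T → f .] and [T → f . - num]

Augment with T' → T and build the canonical LR(0) collection (I0 = CLOSURE({[T' → . T]}), then GOTO on every symbol after a dot until no new states appear). It has 13 states:
  I0: { [F → . x num], [T → . - T], [T → . F -], [T → . f - num], [T → . f f x], [T → . f], [T' → . T] }  — shift
  I1: { [F → . x num], [T → - . T], [T → . - T], [T → . F -], [T → . f - num], [T → . f f x], [T → . f] }  — shift
  I2: { [T → F . -] }  — shift
  I3: { [T' → T .] }  — accept
  I4: { [T → f . - num], [T → f . f x], [T → f .] }  — shift, reduce
  I5: { [F → x . num] }  — shift
  I6: { [F → x num .] }  — reduce
  I7: { [T → f - . num] }  — shift
  I8: { [T → f f . x] }  — shift
  I9: { [T → f f x .] }  — reduce
  I10: { [T → f - num .] }  — reduce
  I11: { [T → F - .] }  — reduce
  I12: { [T → - T .] }  — reduce

Conflict in state I4:
  Shift-reduce conflict between [T → f .] and [T → f . - num]
So the grammar is NOT LR(0).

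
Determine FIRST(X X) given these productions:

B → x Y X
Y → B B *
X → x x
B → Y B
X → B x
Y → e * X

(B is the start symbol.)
{ 'e', 'x' }

FIRST sets of the non-terminals involved (from the grammar, by fixed-point iteration):
  FIRST(X) = { 'e', 'x' }

To compute FIRST(X X), process the symbols left to right:
Symbol X is a non-terminal. Add FIRST(X) \ {ε} = { 'e', 'x' }
X is not nullable (ε ∉ FIRST(X)), so stop here.
FIRST(X X) = { 'e', 'x' }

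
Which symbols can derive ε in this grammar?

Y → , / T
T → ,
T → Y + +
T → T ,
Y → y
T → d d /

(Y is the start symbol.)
A non-terminal is nullable if it can derive ε (the empty string): either it has an ε-production, or it has a production whose right-hand side consists entirely of nullable non-terminals.

There are no ε-productions, so no non-terminal can derive ε.
No non-terminals are nullable.

Answer: None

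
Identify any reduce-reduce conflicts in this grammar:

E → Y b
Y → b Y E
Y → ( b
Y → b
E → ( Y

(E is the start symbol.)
A reduce-reduce conflict occurs when an LR(0) state has two complete items [A → α .] and [B → β .] — both call for a reduction, and with no lookahead the parser cannot choose between them.

Augment with E' → E and build the canonical LR(0) collection (I0 = CLOSURE({[E' → . E]}), then GOTO on every symbol after a dot until no new states appear). It has 12 states:
  I0: { [E → . ( Y], [E → . Y b], [E' → . E], [Y → . ( b], [Y → . b Y E], [Y → . b] }  — shift
  I1: { [E → ( . Y], [Y → ( . b], [Y → . ( b], [Y → . b Y E], [Y → . b] }  — shift
  I2: { [E' → E .] }  — accept
  I3: { [E → Y . b] }  — shift
  I4: { [Y → . ( b], [Y → . b Y E], [Y → . b], [Y → b . Y E], [Y → b .] }  — shift, reduce
  I5: { [Y → ( . b] }  — shift
  I6: { [E → . ( Y], [E → . Y b], [Y → . ( b], [Y → . b Y E], [Y → . b], [Y → b Y . E] }  — shift
  I7: { [Y → b Y E .] }  — reduce
  I8: { [Y → ( b .] }  — reduce
  I9: { [E → Y b .] }  — reduce
  I10: { [E → ( Y .] }  — reduce
  I11: { [Y → ( b .], [Y → . ( b], [Y → . b Y E], [Y → . b], [Y → b . Y E], [Y → b .] }  — shift, 2 reduces

I11 contains complete items [Y → ( b .], [Y → b .] — reduce-reduce conflict.

Answer: Yes — I11: [Y → ( b .] vs [Y → b .]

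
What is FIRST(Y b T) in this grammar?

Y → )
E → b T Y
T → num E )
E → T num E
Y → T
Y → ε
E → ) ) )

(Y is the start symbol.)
{ ')', 'b', 'num' }

FIRST sets of the non-terminals involved (from the grammar, by fixed-point iteration):
  FIRST(Y) = { ')', 'num', ε }

To compute FIRST(Y b T), process the symbols left to right:
Symbol Y is a non-terminal. Add FIRST(Y) \ {ε} = { ')', 'num' }
Y is nullable (ε ∈ FIRST(Y)), continue to the next symbol.
Symbol b is a terminal. Add 'b' and stop.
FIRST(Y b T) = { ')', 'b', 'num' }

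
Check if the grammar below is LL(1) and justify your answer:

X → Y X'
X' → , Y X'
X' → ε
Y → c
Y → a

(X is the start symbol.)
Yes, the grammar is LL(1).

A grammar is LL(1) if for each non-terminal N with multiple productions, the predict sets of those productions are pairwise disjoint, where PREDICT(N → α) = (FIRST(α) \ {ε}) ∪ (FOLLOW(N) if α ⇒* ε).

Relevant sets:
  FOLLOW(X') = { $ }

For X':
  PREDICT(X' → ',' Y X') = { ',' }
  PREDICT(X' → ε) = { $ }
For Y:
  PREDICT(Y → c) = { 'c' }
  PREDICT(Y → a) = { 'a' }
X has a single production, so nothing to check there.

All predict sets are disjoint. The grammar IS LL(1).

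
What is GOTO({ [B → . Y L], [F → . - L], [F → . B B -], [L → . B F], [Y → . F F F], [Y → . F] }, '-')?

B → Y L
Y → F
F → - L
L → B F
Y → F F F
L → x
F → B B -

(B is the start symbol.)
{ [B → . Y L], [F → - . L], [F → . - L], [F → . B B -], [L → . B F], [L → . x], [Y → . F F F], [Y → . F] }

GOTO(I, '-') = CLOSURE({ [A → αX.β] : [A → α.Xβ] ∈ I, X = '-' })

Items with dot before '-', with the dot advanced:
  [F → . - L] → [F → - . L]
Closure of the advanced items:
  [F → - . L] has the dot before L: add [L → . B F], [L → . x]
  [L → . B F] has the dot before B: add [B → . Y L]
  [B → . Y L] has the dot before Y: add [Y → . F], [Y → . F F F]
  [Y → . F] has the dot before F: add [F → . - L], [F → . B B -]

GOTO = { [B → . Y L], [F → - . L], [F → . - L], [F → . B B -], [L → . B F], [L → . x], [Y → . F F F], [Y → . F] }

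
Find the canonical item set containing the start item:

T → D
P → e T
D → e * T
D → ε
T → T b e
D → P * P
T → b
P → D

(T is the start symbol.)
First, augment the grammar with T' → T
I₀ = CLOSURE({ [T' → . T] }):
  [T' → . T] has the dot before T: add [T → . D], [T → . T b e], [T → . b]
  [T → . D] has the dot before D: add [D → . e * T], [D → .], [D → . P * P]
  [D → . P * P] has the dot before P: add [P → . e T], [P → . D]
No further items can be added.

I₀ = { [D → . P * P], [D → . e * T], [D → .], [P → . D], [P → . e T], [T → . D], [T → . T b e], [T → . b], [T' → . T] }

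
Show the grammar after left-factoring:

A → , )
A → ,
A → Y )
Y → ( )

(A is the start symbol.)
Left-factoring transforms A → αβ₁ | αβ₂ into A → αA' and A' → β₁ | β₂
(α is the longest common prefix among the alternatives). Repeat until
no nonterminal has two alternatives with a common prefix.

Round 1: A has alternatives sharing prefix ','. Introduce A': A → , A'
  Add: A' → )
  Add: A' → ε

No remaining common prefixes — done.

Resulting grammar:
A → , A'
A' → )
A' → ε
A → Y )
Y → ( )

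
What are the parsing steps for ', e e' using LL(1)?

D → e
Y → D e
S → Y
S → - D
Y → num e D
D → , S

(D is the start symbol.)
LL(1) parsing maintains a stack (initially the start symbol over $) and the input. At each step: if the stack top is a terminal, match it against the current input token; if it is a non-terminal N, replace it with the RHS of M[N, lookahead] (the unique production whose predict set contains the lookahead).

Stack is shown with the top on the left.

Stack  Input    Action
----------------------
D $    , e e $  output D → , S
, S $  , e e $  match ','
S $    e e $    output S → Y
Y $    e e $    output Y → D e
D e $  e e $    output D → e
e e $  e e $    match 'e'
e $    e $      match 'e'
$      $        accept

The string is accepted.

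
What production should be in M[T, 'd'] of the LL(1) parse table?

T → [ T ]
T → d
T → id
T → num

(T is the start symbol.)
T → d

To find M[T, 'd'], we find productions for T where 'd' is in the predict set (PREDICT(N → α) = (FIRST(α) \ {ε}) ∪ (FOLLOW(N) if α ⇒* ε)).

T → [ T ]: PREDICT = { '[' }
T → d: PREDICT = { 'd' }
  'd' is in predict set, so this production goes in M[T, 'd']
T → id: PREDICT = { 'id' }
T → num: PREDICT = { 'num' }

M[T, 'd'] = T → d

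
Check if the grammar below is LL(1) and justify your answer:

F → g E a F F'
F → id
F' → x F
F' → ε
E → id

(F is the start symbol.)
No. Predict set conflict for F': { 'x' }

A grammar is LL(1) if for each non-terminal N with multiple productions, the predict sets of those productions are pairwise disjoint, where PREDICT(N → α) = (FIRST(α) \ {ε}) ∪ (FOLLOW(N) if α ⇒* ε).

Relevant sets:
  FOLLOW(F') = { $, 'x' }

For F:
  PREDICT(F → g E a F F') = { 'g' }
  PREDICT(F → id) = { 'id' }
For F':
  PREDICT(F' → x F) = { 'x' }
  PREDICT(F' → ε) = { $, 'x' }
E has a single production, so nothing to check there.

Conflict found: Predict set conflict for F': { 'x' }
The grammar is NOT LL(1).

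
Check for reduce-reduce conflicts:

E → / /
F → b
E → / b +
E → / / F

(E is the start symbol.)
A reduce-reduce conflict occurs when an LR(0) state has two complete items [A → α .] and [B → β .] — both call for a reduction, and with no lookahead the parser cannot choose between them.

Augment with E' → E and build the canonical LR(0) collection (I0 = CLOSURE({[E' → . E]}), then GOTO on every symbol after a dot until no new states appear). It has 8 states:
  I0: { [E → . / / F], [E → . / /], [E → . / b +], [E' → . E] }  — shift
  I1: { [E → / . / F], [E → / . /], [E → / . b +] }  — shift
  I2: { [E' → E .] }  — accept
  I3: { [E → / / . F], [E → / / .], [F → . b] }  — shift, reduce
  I4: { [E → / b . +] }  — shift
  I5: { [E → / b + .] }  — reduce
  I6: { [E → / / F .] }  — reduce
  I7: { [F → b .] }  — reduce

No state contains more than one complete item.

Answer: No reduce-reduce conflicts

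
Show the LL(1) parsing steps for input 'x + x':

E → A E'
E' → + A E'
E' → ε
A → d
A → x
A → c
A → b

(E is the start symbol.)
LL(1) parsing maintains a stack (initially the start symbol over $) and the input. At each step: if the stack top is a terminal, match it against the current input token; if it is a non-terminal N, replace it with the RHS of M[N, lookahead] (the unique production whose predict set contains the lookahead).

Stack is shown with the top on the left.

Stack     Input    Action
-------------------------
E $       x + x $  output E → A E'
A E' $    x + x $  output A → x
x E' $    x + x $  match 'x'
E' $      + x $    output E' → + A E'
+ A E' $  + x $    match '+'
A E' $    x $      output A → x
x E' $    x $      match 'x'
E' $      $        output E' → ε
$         $        accept

The string is accepted.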